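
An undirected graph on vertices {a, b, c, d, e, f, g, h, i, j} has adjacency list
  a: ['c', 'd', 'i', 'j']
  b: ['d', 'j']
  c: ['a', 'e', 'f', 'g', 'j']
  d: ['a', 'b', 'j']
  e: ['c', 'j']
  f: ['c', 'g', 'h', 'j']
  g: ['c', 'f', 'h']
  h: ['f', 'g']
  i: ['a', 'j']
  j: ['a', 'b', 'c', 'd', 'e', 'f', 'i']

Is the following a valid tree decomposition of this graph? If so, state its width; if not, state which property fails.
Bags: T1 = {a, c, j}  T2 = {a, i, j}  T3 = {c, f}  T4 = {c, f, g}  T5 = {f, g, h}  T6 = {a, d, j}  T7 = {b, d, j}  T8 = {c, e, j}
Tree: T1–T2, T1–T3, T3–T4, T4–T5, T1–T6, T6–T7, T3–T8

A tree decomposition must satisfy three properties: every vertex lies in some bag; for every edge, both endpoints lie together in some bag; and for every vertex, the bags containing it form a connected subtree. Here edge (j,f) lies in no bag, so the decomposition is invalid.

No — edge (j,f) lies in no bag.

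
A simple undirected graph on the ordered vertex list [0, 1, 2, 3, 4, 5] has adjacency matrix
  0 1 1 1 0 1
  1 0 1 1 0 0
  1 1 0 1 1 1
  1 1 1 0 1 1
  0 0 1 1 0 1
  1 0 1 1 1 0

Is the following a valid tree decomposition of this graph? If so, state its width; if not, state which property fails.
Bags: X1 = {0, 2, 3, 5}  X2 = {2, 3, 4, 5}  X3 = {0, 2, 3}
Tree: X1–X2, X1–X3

A tree decomposition must satisfy three properties: every vertex lies in some bag; for every edge, both endpoints lie together in some bag; and for every vertex, the bags containing it form a connected subtree. Here vertex 1 appears in no bag, so the decomposition is invalid.

No — vertex 1 appears in no bag.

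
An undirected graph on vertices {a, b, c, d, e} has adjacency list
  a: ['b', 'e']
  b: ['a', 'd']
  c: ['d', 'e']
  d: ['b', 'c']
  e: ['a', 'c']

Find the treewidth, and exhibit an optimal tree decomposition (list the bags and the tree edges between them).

Treewidth 2.
One optimal decomposition is:
Bags: B1 = {a, b, e}  B2 = {b, d, e}  B3 = {c, d, e}
Tree: B1–B2, B2–B3

Every bag has size at most 3, so the width is 3 − 1 = 2 and tw(G) ≤ 2. The edges e–a–b–d–c–e form a cycle, so G is not a tree and its treewidth is at least 2. Combining the bounds, tw(G) = 2.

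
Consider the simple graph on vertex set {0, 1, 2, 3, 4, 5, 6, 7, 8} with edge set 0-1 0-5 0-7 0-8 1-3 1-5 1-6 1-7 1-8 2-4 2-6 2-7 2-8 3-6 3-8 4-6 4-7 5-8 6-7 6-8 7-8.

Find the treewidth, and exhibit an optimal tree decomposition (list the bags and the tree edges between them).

The largest bag has 4 vertices, giving width 3; this decomposition certifies tw(G) ≤ 3. For the lower bound, the 4 vertices {0, 1, 5, 8} are pairwise adjacent, and any tree decomposition puts a clique entirely inside one bag — forcing width ≥ 3. The upper and lower bounds meet at 3, so that is the treewidth.

Treewidth 3.
Bags: B1 = {0, 1, 7, 8}  B2 = {1, 6, 7, 8}  B3 = {0, 1, 5, 8}  B4 = {1, 3, 6, 8}  B5 = {2, 6, 7, 8}  B6 = {2, 4, 6, 7}
Tree: B1–B2, B1–B3, B2–B4, B2–B5, B5–B6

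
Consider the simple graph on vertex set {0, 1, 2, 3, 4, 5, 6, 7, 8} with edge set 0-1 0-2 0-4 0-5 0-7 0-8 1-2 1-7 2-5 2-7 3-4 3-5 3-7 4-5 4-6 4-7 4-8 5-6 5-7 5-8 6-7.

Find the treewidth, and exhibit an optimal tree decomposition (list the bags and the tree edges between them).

The largest bag has 4 vertices, giving width 3; this decomposition certifies tw(G) ≤ 3. Conversely, {0, 1, 2, 7} is a clique of size 4, and the vertices of any clique must share a bag in every tree decomposition; so some bag has ≥ 4 vertices and tw(G) ≥ 3. Hence tw(G) = 3 exactly.

Treewidth 3.
One optimal decomposition is:
Bags: B1 = {0, 1, 2, 7}  B2 = {0, 2, 5, 7}  B3 = {0, 4, 5, 7}  B4 = {3, 4, 5, 7}  B5 = {0, 4, 5, 8}  B6 = {4, 5, 6, 7}
Tree: B1–B2, B2–B3, B3–B4, B3–B5, B4–B6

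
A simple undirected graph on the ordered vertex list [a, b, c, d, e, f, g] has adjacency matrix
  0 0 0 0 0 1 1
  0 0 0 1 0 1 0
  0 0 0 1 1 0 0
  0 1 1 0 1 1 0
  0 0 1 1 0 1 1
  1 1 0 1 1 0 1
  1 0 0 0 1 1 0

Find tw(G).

A width-2 tree decomposition is:
Bags: B1 = {b, d, f}  B2 = {d, e, f}  B3 = {e, f, g}  B4 = {a, f, g}  B5 = {c, d, e}
Tree: B1–B2, B2–B3, B3–B4, B2–B5
Each bag holds 3 vertices, so the decomposition has width 2, which upper-bounds the treewidth. On the other hand G contains the 3-clique {c, d, e}. A clique must lie in a single bag of any decomposition, so no decomposition can have width below 2. Hence tw(G) = 2 exactly.

2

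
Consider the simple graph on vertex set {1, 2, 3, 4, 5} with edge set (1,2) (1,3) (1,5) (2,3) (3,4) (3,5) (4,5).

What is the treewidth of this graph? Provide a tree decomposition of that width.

The largest bag has 3 vertices, giving width 2; this decomposition certifies tw(G) ≤ 2. Conversely, {1, 2, 3} is a clique of size 3, and the vertices of any clique must share a bag in every tree decomposition; so some bag has ≥ 3 vertices and tw(G) ≥ 2. Combining the bounds, tw(G) = 2.

Treewidth 2.
One such decomposition:
Bags: B1 = {3, 4, 5}  B2 = {1, 3, 5}  B3 = {1, 2, 3}
Tree: B1–B2, B2–B3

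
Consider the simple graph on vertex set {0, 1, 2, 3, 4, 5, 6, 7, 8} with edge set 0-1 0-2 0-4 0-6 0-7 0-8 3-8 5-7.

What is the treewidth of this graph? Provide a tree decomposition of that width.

Each bag holds 2 vertices, so the decomposition has width 1, which upper-bounds the treewidth. Since G has at least one edge (e.g. 7–0), it is not an edgeless graph, so tw(G) ≥ 1. Therefore the treewidth is 1.

Treewidth 1.
Bags: B1 = {0, 7}  B2 = {5, 7}  B3 = {0, 8}  B4 = {0, 4}  B5 = {0, 6}  B6 = {0, 1}  B7 = {3, 8}  B8 = {0, 2}
Tree: B1–B2, B1–B3, B1–B4, B1–B5, B1–B6, B3–B7, B6–B8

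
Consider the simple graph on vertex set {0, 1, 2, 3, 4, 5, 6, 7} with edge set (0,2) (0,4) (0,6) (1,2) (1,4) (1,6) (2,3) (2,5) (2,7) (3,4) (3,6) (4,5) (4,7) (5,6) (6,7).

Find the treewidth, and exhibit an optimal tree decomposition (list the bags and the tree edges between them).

Treewidth 3.
Bags: B1 = {2, 4, 5, 6}  B2 = {0, 2, 4, 6}  B3 = {2, 4, 6, 7}  B4 = {1, 2, 4, 6}  B5 = {2, 3, 4, 6}
Tree: B1–B2, B2–B3, B3–B4, B4–B5

Each bag holds 4 vertices, so the decomposition has width 3, which upper-bounds the treewidth. For the lower bound: the 4 vertex sets {2,5}, {0,6}, {4}, {7} are disjoint, each induces a connected subgraph, and every pair is joined by at least one edge of G. Contracting each set to a single vertex therefore yields K_{4} as a minor, and since treewidth is minor-monotone, tw(G) ≥ tw(K_{4}) = 3. Combining the bounds, tw(G) = 3.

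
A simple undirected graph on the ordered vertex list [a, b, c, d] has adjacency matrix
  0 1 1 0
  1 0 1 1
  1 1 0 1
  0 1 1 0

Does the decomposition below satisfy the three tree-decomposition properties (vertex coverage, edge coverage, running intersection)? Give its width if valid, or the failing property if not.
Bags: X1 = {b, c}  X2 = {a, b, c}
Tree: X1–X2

A tree decomposition must satisfy three properties: every vertex lies in some bag; for every edge, both endpoints lie together in some bag; and for every vertex, the bags containing it form a connected subtree. Here vertex d appears in no bag, so the decomposition is invalid.

No — vertex d appears in no bag.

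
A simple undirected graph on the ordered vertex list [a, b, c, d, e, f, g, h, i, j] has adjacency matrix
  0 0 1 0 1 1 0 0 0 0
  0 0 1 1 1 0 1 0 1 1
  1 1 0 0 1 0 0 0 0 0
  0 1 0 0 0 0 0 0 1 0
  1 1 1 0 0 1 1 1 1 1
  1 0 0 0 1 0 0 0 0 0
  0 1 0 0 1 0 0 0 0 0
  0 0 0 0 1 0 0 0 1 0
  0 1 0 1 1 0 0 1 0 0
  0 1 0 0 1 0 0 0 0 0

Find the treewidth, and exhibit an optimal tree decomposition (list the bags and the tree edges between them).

Treewidth 2.
Bags: B1 = {b, c, e}  B2 = {a, c, e}  B3 = {a, e, f}  B4 = {b, e, j}  B5 = {b, e, i}  B6 = {e, h, i}  B7 = {b, e, g}  B8 = {b, d, i}
Tree: B1–B2, B2–B3, B1–B4, B4–B5, B5–B6, B5–B7, B5–B8

The largest bag has 3 vertices, giving width 2; this decomposition certifies tw(G) ≤ 2. Conversely, {b, d, i} is a clique of size 3, and the vertices of any clique must share a bag in every tree decomposition; so some bag has ≥ 3 vertices and tw(G) ≥ 2. The upper and lower bounds meet at 2, so that is the treewidth.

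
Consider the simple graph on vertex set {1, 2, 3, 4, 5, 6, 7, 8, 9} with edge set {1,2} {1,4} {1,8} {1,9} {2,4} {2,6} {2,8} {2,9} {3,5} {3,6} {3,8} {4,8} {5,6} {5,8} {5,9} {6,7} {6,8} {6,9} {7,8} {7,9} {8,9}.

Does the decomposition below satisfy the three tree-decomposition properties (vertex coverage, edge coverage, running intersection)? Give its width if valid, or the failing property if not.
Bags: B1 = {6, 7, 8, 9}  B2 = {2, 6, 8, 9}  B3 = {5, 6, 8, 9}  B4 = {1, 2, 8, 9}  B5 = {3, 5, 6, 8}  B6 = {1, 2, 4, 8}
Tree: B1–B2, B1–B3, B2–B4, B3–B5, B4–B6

Vertex coverage: the bags together contain {1, 2, 3, 4, 5, 6, 7, 8, 9}, the full vertex set. Edge coverage: each edge of G has both endpoints in at least one bag. Running intersection: for every vertex, the bags containing it form a connected subtree. All three properties hold, so this is a valid tree decomposition of width max|bag| − 1 = 3, and hence tw(G) ≤ 3.

Yes; width 3.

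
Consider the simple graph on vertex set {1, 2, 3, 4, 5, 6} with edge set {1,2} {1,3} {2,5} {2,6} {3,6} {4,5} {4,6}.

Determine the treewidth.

2

A width-2 tree decomposition is:
Bags: B1 = {2, 4, 5}  B2 = {2, 4, 6}  B3 = {1, 2, 6}  B4 = {1, 3, 6}
Tree: B1–B2, B2–B3, B3–B4
Every bag has size at most 3, so the width is 3 − 1 = 2 and tw(G) ≤ 2. Since 5–4–6–2–5 is a cycle in G, G is not acyclic. Forests are exactly the graphs of treewidth ≤ 1, so tw(G) ≥ 2. The upper and lower bounds meet at 2, so that is the treewidth.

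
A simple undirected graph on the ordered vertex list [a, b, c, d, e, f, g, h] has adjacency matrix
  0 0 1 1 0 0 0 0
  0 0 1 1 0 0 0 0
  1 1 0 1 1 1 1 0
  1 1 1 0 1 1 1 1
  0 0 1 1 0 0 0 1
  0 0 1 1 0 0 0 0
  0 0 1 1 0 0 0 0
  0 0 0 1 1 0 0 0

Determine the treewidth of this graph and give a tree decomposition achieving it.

Treewidth 2.
Bags: B1 = {c, d, e}  B2 = {a, c, d}  B3 = {c, d, g}  B4 = {d, e, h}  B5 = {c, d, f}  B6 = {b, c, d}
Tree: B1–B2, B1–B3, B1–B4, B3–B5, B5–B6

Each bag holds 3 vertices, so the decomposition has width 2, which upper-bounds the treewidth. Conversely, {d, e, h} is a clique of size 3, and the vertices of any clique must share a bag in every tree decomposition; so some bag has ≥ 3 vertices and tw(G) ≥ 2. Therefore the treewidth is 2.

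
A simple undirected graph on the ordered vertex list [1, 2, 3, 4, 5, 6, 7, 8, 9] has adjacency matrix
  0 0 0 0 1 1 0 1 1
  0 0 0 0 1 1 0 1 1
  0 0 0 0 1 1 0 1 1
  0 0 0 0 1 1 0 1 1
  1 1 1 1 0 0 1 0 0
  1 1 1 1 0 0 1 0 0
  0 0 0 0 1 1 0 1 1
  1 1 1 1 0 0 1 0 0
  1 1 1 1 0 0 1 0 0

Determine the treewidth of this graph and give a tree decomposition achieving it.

Every bag has size at most 5, so the width is 5 − 1 = 4 and tw(G) ≤ 4. For the lower bound: the 5 vertex sets {7,8}, {3,9}, {2,6}, {5}, {4} are disjoint, each induces a connected subgraph, and every pair is joined by at least one edge of G. Contracting each set to a single vertex therefore yields K_{5} as a minor, and since treewidth is minor-monotone, tw(G) ≥ tw(K_{5}) = 4. Hence tw(G) = 4 exactly.

Treewidth 4.
One such decomposition:
Bags: B1 = {5, 6, 7, 8, 9}  B2 = {3, 5, 6, 8, 9}  B3 = {2, 5, 6, 8, 9}  B4 = {4, 5, 6, 8, 9}  B5 = {1, 5, 6, 8, 9}
Tree: B1–B2, B2–B3, B3–B4, B4–B5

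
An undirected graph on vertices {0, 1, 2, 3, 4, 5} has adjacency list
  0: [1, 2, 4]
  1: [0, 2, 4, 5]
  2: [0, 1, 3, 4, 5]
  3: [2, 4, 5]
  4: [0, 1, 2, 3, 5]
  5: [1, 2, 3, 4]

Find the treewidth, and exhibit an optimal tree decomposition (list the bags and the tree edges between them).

Treewidth 3.
One optimal decomposition is:
Bags: B1 = {1, 2, 4, 5}  B2 = {0, 1, 2, 4}  B3 = {2, 3, 4, 5}
Tree: B1–B2, B1–B3

Every bag has size at most 4, so the width is 4 − 1 = 3 and tw(G) ≤ 3. Conversely, {0, 1, 2, 4} is a clique of size 4, and the vertices of any clique must share a bag in every tree decomposition; so some bag has ≥ 4 vertices and tw(G) ≥ 3. Hence tw(G) = 3 exactly.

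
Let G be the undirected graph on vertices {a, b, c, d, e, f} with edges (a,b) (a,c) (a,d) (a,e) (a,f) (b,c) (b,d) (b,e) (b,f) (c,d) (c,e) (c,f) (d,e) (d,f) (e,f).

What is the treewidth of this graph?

A width-5 tree decomposition is:
Bags: B1 = {a, b, c, d, e, f}
Tree: (single bag)
A single bag containing all 6 vertices is trivially a valid decomposition of width 5. Conversely, {a, b, c, d, e, f} is a clique of size 6, and the vertices of any clique must share a bag in every tree decomposition; so some bag has ≥ 6 vertices and tw(G) ≥ 5. Combining the bounds, tw(G) = 5.

5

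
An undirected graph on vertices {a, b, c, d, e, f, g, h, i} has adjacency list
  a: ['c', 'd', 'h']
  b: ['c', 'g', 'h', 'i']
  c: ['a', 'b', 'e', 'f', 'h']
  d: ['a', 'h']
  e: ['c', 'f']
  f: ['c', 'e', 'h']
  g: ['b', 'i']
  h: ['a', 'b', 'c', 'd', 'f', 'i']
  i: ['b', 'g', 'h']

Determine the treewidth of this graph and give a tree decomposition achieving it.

Each bag holds 3 vertices, so the decomposition has width 2, which upper-bounds the treewidth. On the other hand G contains the 3-clique {b, g, i}. A clique must lie in a single bag of any decomposition, so no decomposition can have width below 2. Therefore the treewidth is 2.

Treewidth 2.
Bags: B1 = {b, h, i}  B2 = {b, c, h}  B3 = {c, f, h}  B4 = {a, c, h}  B5 = {b, g, i}  B6 = {c, e, f}  B7 = {a, d, h}
Tree: B1–B2, B2–B3, B2–B4, B1–B5, B3–B6, B4–B7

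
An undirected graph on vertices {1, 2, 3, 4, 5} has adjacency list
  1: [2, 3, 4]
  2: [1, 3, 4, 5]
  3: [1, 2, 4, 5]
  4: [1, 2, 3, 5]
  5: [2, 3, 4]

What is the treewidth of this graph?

A width-3 tree decomposition is:
Bags: B1 = {2, 3, 4, 5}  B2 = {1, 2, 3, 4}
Tree: B1–B2
Each bag holds 4 vertices, so the decomposition has width 3, which upper-bounds the treewidth. Conversely, {1, 2, 3, 4} is a clique of size 4, and the vertices of any clique must share a bag in every tree decomposition; so some bag has ≥ 4 vertices and tw(G) ≥ 3. Combining the bounds, tw(G) = 3.

3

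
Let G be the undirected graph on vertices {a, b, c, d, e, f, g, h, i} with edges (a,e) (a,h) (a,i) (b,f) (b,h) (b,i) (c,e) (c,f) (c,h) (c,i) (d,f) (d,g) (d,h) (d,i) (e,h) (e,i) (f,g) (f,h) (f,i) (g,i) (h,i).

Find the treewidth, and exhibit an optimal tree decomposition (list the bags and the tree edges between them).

Treewidth 3.
One optimal decomposition is:
Bags: B1 = {b, f, h, i}  B2 = {d, f, h, i}  B3 = {d, f, g, i}  B4 = {c, f, h, i}  B5 = {c, e, h, i}  B6 = {a, e, h, i}
Tree: B1–B2, B2–B3, B1–B4, B4–B5, B5–B6

Each bag holds 4 vertices, so the decomposition has width 3, which upper-bounds the treewidth. Conversely, {d, f, g, i} is a clique of size 4, and the vertices of any clique must share a bag in every tree decomposition; so some bag has ≥ 4 vertices and tw(G) ≥ 3. The upper and lower bounds meet at 3, so that is the treewidth.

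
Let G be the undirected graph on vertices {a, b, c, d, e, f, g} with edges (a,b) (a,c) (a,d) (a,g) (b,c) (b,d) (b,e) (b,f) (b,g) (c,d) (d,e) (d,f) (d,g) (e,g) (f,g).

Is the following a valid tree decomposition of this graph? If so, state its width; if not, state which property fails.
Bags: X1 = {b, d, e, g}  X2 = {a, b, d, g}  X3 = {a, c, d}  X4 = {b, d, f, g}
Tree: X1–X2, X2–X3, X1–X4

No — edge (b,c) lies in no bag.

A tree decomposition must satisfy three properties: every vertex lies in some bag; for every edge, both endpoints lie together in some bag; and for every vertex, the bags containing it form a connected subtree. Here edge (b,c) lies in no bag, so the decomposition is invalid.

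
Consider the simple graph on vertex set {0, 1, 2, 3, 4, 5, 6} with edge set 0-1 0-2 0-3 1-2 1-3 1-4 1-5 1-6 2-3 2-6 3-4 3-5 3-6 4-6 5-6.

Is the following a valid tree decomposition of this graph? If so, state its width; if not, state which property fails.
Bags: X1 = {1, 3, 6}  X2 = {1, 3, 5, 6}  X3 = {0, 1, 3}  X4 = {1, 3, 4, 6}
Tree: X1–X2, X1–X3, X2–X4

A tree decomposition must satisfy three properties: every vertex lies in some bag; for every edge, both endpoints lie together in some bag; and for every vertex, the bags containing it form a connected subtree. Here vertex 2 appears in no bag, so the decomposition is invalid.

No — vertex 2 appears in no bag.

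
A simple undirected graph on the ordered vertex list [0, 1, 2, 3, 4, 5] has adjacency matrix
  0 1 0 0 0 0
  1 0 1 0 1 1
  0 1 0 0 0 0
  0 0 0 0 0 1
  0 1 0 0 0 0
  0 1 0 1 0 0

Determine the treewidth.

1

A width-1 tree decomposition is:
Bags: B1 = {3, 5}  B2 = {1, 5}  B3 = {1, 2}  B4 = {1, 4}  B5 = {0, 1}
Tree: B1–B2, B2–B3, B3–B4, B3–B5
Every bag has size at most 2, so the width is 2 − 1 = 1 and tw(G) ≤ 1. Since G has at least one edge (e.g. 5–3), it is not an edgeless graph, so tw(G) ≥ 1. The upper and lower bounds meet at 1, so that is the treewidth.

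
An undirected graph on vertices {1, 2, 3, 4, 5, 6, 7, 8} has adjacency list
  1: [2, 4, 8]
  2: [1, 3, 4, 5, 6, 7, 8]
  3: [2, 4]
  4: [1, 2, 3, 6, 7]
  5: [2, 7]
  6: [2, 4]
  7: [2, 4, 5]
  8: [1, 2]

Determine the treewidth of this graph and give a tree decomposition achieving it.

Treewidth 2.
One such decomposition:
Bags: B1 = {1, 2, 4}  B2 = {2, 3, 4}  B3 = {2, 4, 7}  B4 = {1, 2, 8}  B5 = {2, 4, 6}  B6 = {2, 5, 7}
Tree: B1–B2, B1–B3, B1–B4, B3–B5, B3–B6

Every bag has size at most 3, so the width is 3 − 1 = 2 and tw(G) ≤ 2. For the lower bound, the 3 vertices {1, 2, 8} are pairwise adjacent, and any tree decomposition puts a clique entirely inside one bag — forcing width ≥ 2. The upper and lower bounds meet at 2, so that is the treewidth.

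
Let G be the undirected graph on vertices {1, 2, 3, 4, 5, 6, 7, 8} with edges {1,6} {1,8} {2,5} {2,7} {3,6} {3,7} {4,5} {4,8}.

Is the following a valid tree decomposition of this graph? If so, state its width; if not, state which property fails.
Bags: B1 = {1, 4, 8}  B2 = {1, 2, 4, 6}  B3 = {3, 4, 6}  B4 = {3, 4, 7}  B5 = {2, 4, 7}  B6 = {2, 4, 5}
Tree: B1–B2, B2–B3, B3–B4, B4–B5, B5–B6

A tree decomposition must satisfy three properties: every vertex lies in some bag; for every edge, both endpoints lie together in some bag; and for every vertex, the bags containing it form a connected subtree. Here bags containing vertex 2 are not connected in the tree, so the decomposition is invalid.

No — bags containing vertex 2 are not connected in the tree.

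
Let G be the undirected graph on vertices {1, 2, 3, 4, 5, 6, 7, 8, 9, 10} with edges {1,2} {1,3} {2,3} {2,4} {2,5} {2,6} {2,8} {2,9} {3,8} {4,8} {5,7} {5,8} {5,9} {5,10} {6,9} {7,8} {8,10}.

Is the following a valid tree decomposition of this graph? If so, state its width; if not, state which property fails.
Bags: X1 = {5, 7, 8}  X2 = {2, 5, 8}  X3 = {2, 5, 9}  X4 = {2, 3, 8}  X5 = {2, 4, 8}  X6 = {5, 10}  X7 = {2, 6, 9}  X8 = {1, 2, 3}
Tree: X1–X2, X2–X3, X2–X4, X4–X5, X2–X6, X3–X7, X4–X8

A tree decomposition must satisfy three properties: every vertex lies in some bag; for every edge, both endpoints lie together in some bag; and for every vertex, the bags containing it form a connected subtree. Here edge (8,10) lies in no bag, so the decomposition is invalid.

No — edge (8,10) lies in no bag.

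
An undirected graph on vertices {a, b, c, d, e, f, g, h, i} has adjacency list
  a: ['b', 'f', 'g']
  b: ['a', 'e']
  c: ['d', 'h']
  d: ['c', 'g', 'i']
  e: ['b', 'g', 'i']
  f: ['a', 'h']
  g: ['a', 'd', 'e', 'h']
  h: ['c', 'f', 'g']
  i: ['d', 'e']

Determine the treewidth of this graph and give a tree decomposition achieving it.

Each bag holds 4 vertices, so the decomposition has width 3, which upper-bounds the treewidth. For the lower bound: the 4 vertex sets {a,b,f}, {h}, {g}, {c,d,e,i} are disjoint, each induces a connected subgraph, and every pair is joined by at least one edge of G. Contracting each set to a single vertex therefore yields K_{4} as a minor, and since treewidth is minor-monotone, tw(G) ≥ tw(K_{4}) = 3. Combining the bounds, tw(G) = 3.

Treewidth 3.
Bags: B1 = {a, b, f, h}  B2 = {a, b, g, h}  B3 = {b, e, g, h}  B4 = {c, e, g, h}  B5 = {c, d, e, g}  B6 = {c, d, e, i}
Tree: B1–B2, B2–B3, B3–B4, B4–B5, B5–B6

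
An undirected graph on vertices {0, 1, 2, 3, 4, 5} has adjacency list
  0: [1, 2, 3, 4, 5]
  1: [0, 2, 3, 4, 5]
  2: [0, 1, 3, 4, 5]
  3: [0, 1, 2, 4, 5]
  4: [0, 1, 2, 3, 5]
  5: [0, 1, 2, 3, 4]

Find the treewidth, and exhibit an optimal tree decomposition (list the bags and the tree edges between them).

With just one bag of size 6, the width is 6 − 1 = 5, so tw(G) ≤ 5. On the other hand G contains the 6-clique {0, 1, 2, 3, 4, 5}. A clique must lie in a single bag of any decomposition, so no decomposition can have width below 5. The upper and lower bounds meet at 5, so that is the treewidth.

Treewidth 5.
Bags: B1 = {0, 1, 2, 3, 4, 5}
Tree: (single bag)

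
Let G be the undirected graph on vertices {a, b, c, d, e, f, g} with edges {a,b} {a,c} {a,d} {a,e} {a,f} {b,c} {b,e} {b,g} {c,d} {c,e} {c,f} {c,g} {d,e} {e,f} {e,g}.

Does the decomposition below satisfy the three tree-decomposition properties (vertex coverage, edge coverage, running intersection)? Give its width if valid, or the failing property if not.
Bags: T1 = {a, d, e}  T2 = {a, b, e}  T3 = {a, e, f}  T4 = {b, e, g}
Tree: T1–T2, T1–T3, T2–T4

No — vertex c appears in no bag.

A tree decomposition must satisfy three properties: every vertex lies in some bag; for every edge, both endpoints lie together in some bag; and for every vertex, the bags containing it form a connected subtree. Here vertex c appears in no bag, so the decomposition is invalid.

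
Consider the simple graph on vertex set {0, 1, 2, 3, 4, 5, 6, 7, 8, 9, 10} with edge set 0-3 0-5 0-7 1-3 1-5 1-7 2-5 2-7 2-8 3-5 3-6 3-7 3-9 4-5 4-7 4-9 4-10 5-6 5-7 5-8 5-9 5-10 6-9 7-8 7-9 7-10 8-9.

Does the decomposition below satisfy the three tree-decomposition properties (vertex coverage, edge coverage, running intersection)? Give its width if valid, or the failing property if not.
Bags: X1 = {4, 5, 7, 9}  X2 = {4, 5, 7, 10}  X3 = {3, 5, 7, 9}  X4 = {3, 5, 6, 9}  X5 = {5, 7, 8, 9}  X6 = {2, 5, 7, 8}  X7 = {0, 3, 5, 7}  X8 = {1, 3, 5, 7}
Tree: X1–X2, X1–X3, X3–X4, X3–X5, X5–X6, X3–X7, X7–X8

Every vertex of G appears in some bag (union = {0, 1, 2, 3, 4, 5, 6, 7, 8, 9, 10}); every edge is covered by a bag; and for each vertex v the set of bags containing v is connected in the bag tree. The decomposition is therefore valid. The largest bag has 4 vertices, so the width is 3.

Yes; width 3.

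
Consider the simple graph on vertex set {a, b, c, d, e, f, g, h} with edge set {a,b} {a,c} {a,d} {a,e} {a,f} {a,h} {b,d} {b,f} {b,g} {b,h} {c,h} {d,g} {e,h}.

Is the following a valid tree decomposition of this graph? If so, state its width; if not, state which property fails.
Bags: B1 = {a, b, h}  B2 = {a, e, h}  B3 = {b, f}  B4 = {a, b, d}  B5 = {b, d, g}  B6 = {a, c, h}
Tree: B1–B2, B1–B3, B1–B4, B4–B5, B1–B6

A tree decomposition must satisfy three properties: every vertex lies in some bag; for every edge, both endpoints lie together in some bag; and for every vertex, the bags containing it form a connected subtree. Here edge (a,f) lies in no bag, so the decomposition is invalid.

No — edge (a,f) lies in no bag.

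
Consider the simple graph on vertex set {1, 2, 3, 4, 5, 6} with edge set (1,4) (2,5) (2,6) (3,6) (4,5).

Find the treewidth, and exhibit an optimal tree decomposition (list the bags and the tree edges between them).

Every bag has size at most 2, so the width is 2 − 1 = 1 and tw(G) ≤ 1. Any graph with an edge has treewidth ≥ 1, and G has the edge 5–4. Combining the bounds, tw(G) = 1.

Treewidth 1.
Bags: B1 = {4, 5}  B2 = {2, 5}  B3 = {1, 4}  B4 = {2, 6}  B5 = {3, 6}
Tree: B1–B2, B1–B3, B2–B4, B4–B5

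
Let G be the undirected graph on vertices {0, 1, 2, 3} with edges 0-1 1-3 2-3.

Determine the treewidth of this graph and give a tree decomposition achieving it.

Treewidth 1.
One optimal decomposition is:
Bags: B1 = {1, 3}  B2 = {0, 1}  B3 = {2, 3}
Tree: B1–B2, B1–B3

The largest bag has 2 vertices, giving width 1; this decomposition certifies tw(G) ≤ 1. G has an edge, so its treewidth is at least 1. Therefore the treewidth is 1.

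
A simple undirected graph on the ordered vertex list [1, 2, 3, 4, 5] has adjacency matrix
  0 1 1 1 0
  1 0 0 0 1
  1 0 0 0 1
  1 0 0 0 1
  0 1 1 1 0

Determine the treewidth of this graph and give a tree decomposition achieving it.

The largest bag has 3 vertices, giving width 2; this decomposition certifies tw(G) ≤ 2. For the lower bound, G contains the cycle 1–4–5–2–1, so G is not a forest; only forests have treewidth ≤ 1, hence tw(G) ≥ 2. Hence tw(G) = 2 exactly.

Treewidth 2.
One optimal decomposition is:
Bags: B1 = {1, 4, 5}  B2 = {1, 2, 5}  B3 = {1, 3, 5}
Tree: B1–B2, B2–B3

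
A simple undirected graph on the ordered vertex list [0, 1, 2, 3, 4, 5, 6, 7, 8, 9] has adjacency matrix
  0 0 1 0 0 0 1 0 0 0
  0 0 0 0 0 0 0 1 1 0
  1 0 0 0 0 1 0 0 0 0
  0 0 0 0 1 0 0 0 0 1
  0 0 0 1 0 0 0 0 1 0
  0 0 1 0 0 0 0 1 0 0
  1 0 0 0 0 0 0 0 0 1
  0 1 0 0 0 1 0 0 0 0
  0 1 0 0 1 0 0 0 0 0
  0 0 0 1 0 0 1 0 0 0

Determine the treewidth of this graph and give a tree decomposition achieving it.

Treewidth 2.
One such decomposition:
Bags: B1 = {2, 5, 7}  B2 = {0, 2, 7}  B3 = {0, 6, 7}  B4 = {6, 7, 9}  B5 = {3, 7, 9}  B6 = {3, 4, 7}  B7 = {4, 7, 8}  B8 = {1, 7, 8}
Tree: B1–B2, B2–B3, B3–B4, B4–B5, B5–B6, B6–B7, B7–B8

Every bag has size at most 3, so the width is 3 − 1 = 2 and tw(G) ≤ 2. For the lower bound, G contains the cycle 7–5–2–0–6–9–3–4–8–1–7, so G is not a forest; only forests have treewidth ≤ 1, hence tw(G) ≥ 2. Combining the bounds, tw(G) = 2.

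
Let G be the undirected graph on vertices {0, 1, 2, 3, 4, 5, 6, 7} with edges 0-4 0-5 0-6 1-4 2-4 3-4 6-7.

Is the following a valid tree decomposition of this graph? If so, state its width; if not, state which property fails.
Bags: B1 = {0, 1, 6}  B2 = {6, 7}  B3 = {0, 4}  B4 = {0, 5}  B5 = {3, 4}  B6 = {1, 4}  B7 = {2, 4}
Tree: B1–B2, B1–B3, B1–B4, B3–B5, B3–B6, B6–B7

A tree decomposition must satisfy three properties: every vertex lies in some bag; for every edge, both endpoints lie together in some bag; and for every vertex, the bags containing it form a connected subtree. Here bags containing vertex 1 are not connected in the tree, so the decomposition is invalid.

No — bags containing vertex 1 are not connected in the tree.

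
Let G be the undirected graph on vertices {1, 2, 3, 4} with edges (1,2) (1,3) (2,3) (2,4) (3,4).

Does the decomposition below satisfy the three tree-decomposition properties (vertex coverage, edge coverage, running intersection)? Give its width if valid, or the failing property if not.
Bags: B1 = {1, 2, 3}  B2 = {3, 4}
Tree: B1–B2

A tree decomposition must satisfy three properties: every vertex lies in some bag; for every edge, both endpoints lie together in some bag; and for every vertex, the bags containing it form a connected subtree. Here edge (2,4) lies in no bag, so the decomposition is invalid.

No — edge (2,4) lies in no bag.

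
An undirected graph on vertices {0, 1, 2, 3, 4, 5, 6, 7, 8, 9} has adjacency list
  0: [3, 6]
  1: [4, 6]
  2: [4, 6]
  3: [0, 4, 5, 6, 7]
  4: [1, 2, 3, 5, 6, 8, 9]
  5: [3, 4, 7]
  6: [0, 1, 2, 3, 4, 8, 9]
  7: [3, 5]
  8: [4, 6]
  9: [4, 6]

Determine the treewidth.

2

A width-2 tree decomposition is:
Bags: B1 = {3, 4, 6}  B2 = {1, 4, 6}  B3 = {4, 6, 8}  B4 = {0, 3, 6}  B5 = {2, 4, 6}  B6 = {3, 4, 5}  B7 = {4, 6, 9}  B8 = {3, 5, 7}
Tree: B1–B2, B2–B3, B1–B4, B1–B5, B1–B6, B3–B7, B6–B8
The largest bag has 3 vertices, giving width 2; this decomposition certifies tw(G) ≤ 2. Conversely, {0, 3, 6} is a clique of size 3, and the vertices of any clique must share a bag in every tree decomposition; so some bag has ≥ 3 vertices and tw(G) ≥ 2. Hence tw(G) = 2 exactly.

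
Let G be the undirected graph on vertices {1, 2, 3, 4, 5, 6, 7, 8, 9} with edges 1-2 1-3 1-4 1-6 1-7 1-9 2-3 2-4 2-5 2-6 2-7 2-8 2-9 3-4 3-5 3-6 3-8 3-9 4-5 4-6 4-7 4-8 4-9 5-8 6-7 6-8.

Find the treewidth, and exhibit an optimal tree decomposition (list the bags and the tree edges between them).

Treewidth 4.
One optimal decomposition is:
Bags: B1 = {1, 2, 3, 4, 6}  B2 = {1, 2, 4, 6, 7}  B3 = {1, 2, 3, 4, 9}  B4 = {2, 3, 4, 6, 8}  B5 = {2, 3, 4, 5, 8}
Tree: B1–B2, B1–B3, B1–B4, B4–B5

The largest bag has 5 vertices, giving width 4; this decomposition certifies tw(G) ≤ 4. For the lower bound, the 5 vertices {2, 3, 4, 5, 8} are pairwise adjacent, and any tree decomposition puts a clique entirely inside one bag — forcing width ≥ 4. Hence tw(G) = 4 exactly.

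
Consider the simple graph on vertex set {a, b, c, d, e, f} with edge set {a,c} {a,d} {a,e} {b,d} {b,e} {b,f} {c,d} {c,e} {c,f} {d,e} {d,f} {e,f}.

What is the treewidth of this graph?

A width-3 tree decomposition is:
Bags: B1 = {a, c, d, e}  B2 = {c, d, e, f}  B3 = {b, d, e, f}
Tree: B1–B2, B2–B3
The largest bag has 4 vertices, giving width 3; this decomposition certifies tw(G) ≤ 3. Conversely, {a, c, d, e} is a clique of size 4, and the vertices of any clique must share a bag in every tree decomposition; so some bag has ≥ 4 vertices and tw(G) ≥ 3. The upper and lower bounds meet at 3, so that is the treewidth.

3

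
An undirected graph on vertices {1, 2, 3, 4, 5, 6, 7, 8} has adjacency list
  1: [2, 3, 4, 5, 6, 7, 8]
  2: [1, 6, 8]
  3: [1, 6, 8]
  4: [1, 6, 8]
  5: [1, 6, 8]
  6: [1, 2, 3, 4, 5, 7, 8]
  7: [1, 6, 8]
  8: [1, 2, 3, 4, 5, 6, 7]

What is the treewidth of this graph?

A width-3 tree decomposition is:
Bags: B1 = {1, 6, 7, 8}  B2 = {1, 2, 6, 8}  B3 = {1, 3, 6, 8}  B4 = {1, 5, 6, 8}  B5 = {1, 4, 6, 8}
Tree: B1–B2, B1–B3, B3–B4, B4–B5
Every bag has size at most 4, so the width is 4 − 1 = 3 and tw(G) ≤ 3. Conversely, {1, 2, 6, 8} is a clique of size 4, and the vertices of any clique must share a bag in every tree decomposition; so some bag has ≥ 4 vertices and tw(G) ≥ 3. Hence tw(G) = 3 exactly.

3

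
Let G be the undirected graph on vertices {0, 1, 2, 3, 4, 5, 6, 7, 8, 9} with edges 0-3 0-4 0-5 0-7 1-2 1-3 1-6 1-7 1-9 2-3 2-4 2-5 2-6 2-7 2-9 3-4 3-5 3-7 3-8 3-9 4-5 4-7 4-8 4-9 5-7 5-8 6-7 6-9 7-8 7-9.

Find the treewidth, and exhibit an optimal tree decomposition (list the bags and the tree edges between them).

Every bag has size at most 5, so the width is 5 − 1 = 4 and tw(G) ≤ 4. For the lower bound, the 5 vertices {1, 2, 3, 7, 9} are pairwise adjacent, and any tree decomposition puts a clique entirely inside one bag — forcing width ≥ 4. The upper and lower bounds meet at 4, so that is the treewidth.

Treewidth 4.
One such decomposition:
Bags: B1 = {3, 4, 5, 7, 8}  B2 = {2, 3, 4, 5, 7}  B3 = {2, 3, 4, 7, 9}  B4 = {1, 2, 3, 7, 9}  B5 = {0, 3, 4, 5, 7}  B6 = {1, 2, 6, 7, 9}
Tree: B1–B2, B2–B3, B3–B4, B1–B5, B4–B6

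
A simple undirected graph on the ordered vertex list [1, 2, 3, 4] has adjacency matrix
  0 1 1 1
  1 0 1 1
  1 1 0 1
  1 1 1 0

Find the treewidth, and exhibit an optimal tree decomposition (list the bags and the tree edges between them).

Treewidth 3.
One such decomposition:
Bags: B1 = {1, 2, 3, 4}
Tree: (single bag)

With just one bag of size 4, the width is 4 − 1 = 3, so tw(G) ≤ 3. Conversely, {1, 2, 3, 4} is a clique of size 4, and the vertices of any clique must share a bag in every tree decomposition; so some bag has ≥ 4 vertices and tw(G) ≥ 3. The upper and lower bounds meet at 3, so that is the treewidth.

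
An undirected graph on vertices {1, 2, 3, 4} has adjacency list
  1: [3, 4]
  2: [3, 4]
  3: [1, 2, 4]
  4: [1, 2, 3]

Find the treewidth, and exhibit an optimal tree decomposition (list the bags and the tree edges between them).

Treewidth 2.
One optimal decomposition is:
Bags: B1 = {2, 3, 4}  B2 = {1, 3, 4}
Tree: B1–B2

The largest bag has 3 vertices, giving width 2; this decomposition certifies tw(G) ≤ 2. Conversely, {1, 3, 4} is a clique of size 3, and the vertices of any clique must share a bag in every tree decomposition; so some bag has ≥ 3 vertices and tw(G) ≥ 2. The upper and lower bounds meet at 2, so that is the treewidth.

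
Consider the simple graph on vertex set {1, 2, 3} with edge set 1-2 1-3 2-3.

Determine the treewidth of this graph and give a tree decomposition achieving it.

Treewidth 2.
One optimal decomposition is:
Bags: B1 = {1, 2, 3}
Tree: (single bag)

A single bag containing all 3 vertices is trivially a valid decomposition of width 2. Conversely, {1, 2, 3} is a clique of size 3, and the vertices of any clique must share a bag in every tree decomposition; so some bag has ≥ 3 vertices and tw(G) ≥ 2. Combining the bounds, tw(G) = 2.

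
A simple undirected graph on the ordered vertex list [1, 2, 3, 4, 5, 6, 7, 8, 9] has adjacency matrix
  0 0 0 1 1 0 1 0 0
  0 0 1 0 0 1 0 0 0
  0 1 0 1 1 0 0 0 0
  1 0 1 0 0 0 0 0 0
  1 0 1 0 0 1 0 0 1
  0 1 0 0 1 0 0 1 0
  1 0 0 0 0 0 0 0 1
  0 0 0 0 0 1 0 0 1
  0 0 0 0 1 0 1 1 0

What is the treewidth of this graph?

A width-3 tree decomposition is:
Bags: B1 = {1, 2, 3, 4}  B2 = {1, 2, 3, 5}  B3 = {1, 2, 5, 6}  B4 = {1, 5, 6, 7}  B5 = {5, 6, 7, 9}  B6 = {6, 7, 8, 9}
Tree: B1–B2, B2–B3, B3–B4, B4–B5, B5–B6
Each bag holds 4 vertices, so the decomposition has width 3, which upper-bounds the treewidth. For the lower bound: the 4 vertex sets {2,3,4}, {1}, {5}, {6,7,8,9} are disjoint, each induces a connected subgraph, and every pair is joined by at least one edge of G. Contracting each set to a single vertex therefore yields K_{4} as a minor, and since treewidth is minor-monotone, tw(G) ≥ tw(K_{4}) = 3. Therefore the treewidth is 3.

3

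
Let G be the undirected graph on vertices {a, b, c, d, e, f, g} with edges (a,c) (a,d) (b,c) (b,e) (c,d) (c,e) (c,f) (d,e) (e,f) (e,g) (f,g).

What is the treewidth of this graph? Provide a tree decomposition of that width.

Every bag has size at most 3, so the width is 3 − 1 = 2 and tw(G) ≤ 2. For the lower bound, the 3 vertices {e, f, g} are pairwise adjacent, and any tree decomposition puts a clique entirely inside one bag — forcing width ≥ 2. Therefore the treewidth is 2.

Treewidth 2.
One such decomposition:
Bags: B1 = {b, c, e}  B2 = {c, d, e}  B3 = {c, e, f}  B4 = {e, f, g}  B5 = {a, c, d}
Tree: B1–B2, B1–B3, B3–B4, B2–B5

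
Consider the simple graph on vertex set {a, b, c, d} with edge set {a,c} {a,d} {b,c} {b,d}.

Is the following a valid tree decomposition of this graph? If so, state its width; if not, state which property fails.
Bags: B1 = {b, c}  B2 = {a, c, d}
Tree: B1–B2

No — edge (d,b) lies in no bag.

A tree decomposition must satisfy three properties: every vertex lies in some bag; for every edge, both endpoints lie together in some bag; and for every vertex, the bags containing it form a connected subtree. Here edge (d,b) lies in no bag, so the decomposition is invalid.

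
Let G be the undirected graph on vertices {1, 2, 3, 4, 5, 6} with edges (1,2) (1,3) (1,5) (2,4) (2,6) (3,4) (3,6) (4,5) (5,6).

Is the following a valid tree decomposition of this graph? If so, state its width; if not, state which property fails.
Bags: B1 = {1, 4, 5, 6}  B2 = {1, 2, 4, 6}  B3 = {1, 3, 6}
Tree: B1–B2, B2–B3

No — edge (4,3) lies in no bag.

A tree decomposition must satisfy three properties: every vertex lies in some bag; for every edge, both endpoints lie together in some bag; and for every vertex, the bags containing it form a connected subtree. Here edge (4,3) lies in no bag, so the decomposition is invalid.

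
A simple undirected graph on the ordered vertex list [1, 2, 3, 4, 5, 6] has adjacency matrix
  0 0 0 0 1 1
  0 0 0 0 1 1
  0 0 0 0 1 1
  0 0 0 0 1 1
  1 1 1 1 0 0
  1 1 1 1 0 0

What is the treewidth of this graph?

A width-2 tree decomposition is:
Bags: B1 = {3, 5, 6}  B2 = {1, 5, 6}  B3 = {2, 5, 6}  B4 = {4, 5, 6}
Tree: B1–B2, B2–B3, B3–B4
The largest bag has 3 vertices, giving width 2; this decomposition certifies tw(G) ≤ 2. For the lower bound, G contains the cycle 6–3–5–1–6, so G is not a forest; only forests have treewidth ≤ 1, hence tw(G) ≥ 2. Hence tw(G) = 2 exactly.

2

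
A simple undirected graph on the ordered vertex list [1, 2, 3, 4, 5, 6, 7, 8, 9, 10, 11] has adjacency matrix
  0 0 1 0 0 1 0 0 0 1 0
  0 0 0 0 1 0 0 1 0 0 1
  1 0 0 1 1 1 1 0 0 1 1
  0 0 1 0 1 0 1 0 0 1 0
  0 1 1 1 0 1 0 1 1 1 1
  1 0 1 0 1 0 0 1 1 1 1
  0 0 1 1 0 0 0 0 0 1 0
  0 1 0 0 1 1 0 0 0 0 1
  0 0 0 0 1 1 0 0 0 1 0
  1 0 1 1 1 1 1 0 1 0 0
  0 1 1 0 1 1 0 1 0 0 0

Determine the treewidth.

3

A width-3 tree decomposition is:
Bags: B1 = {3, 5, 6, 11}  B2 = {5, 6, 8, 11}  B3 = {3, 5, 6, 10}  B4 = {3, 4, 5, 10}  B5 = {5, 6, 9, 10}  B6 = {2, 5, 8, 11}  B7 = {3, 4, 7, 10}  B8 = {1, 3, 6, 10}
Tree: B1–B2, B1–B3, B3–B4, B3–B5, B2–B6, B4–B7, B3–B8
Each bag holds 4 vertices, so the decomposition has width 3, which upper-bounds the treewidth. Conversely, {1, 3, 6, 10} is a clique of size 4, and the vertices of any clique must share a bag in every tree decomposition; so some bag has ≥ 4 vertices and tw(G) ≥ 3. Hence tw(G) = 3 exactly.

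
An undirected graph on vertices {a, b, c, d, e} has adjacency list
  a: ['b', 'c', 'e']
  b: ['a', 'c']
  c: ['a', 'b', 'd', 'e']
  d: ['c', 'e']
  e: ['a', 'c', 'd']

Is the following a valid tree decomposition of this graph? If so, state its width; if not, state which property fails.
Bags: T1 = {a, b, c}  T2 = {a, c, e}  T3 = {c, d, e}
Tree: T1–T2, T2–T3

Yes; width 2.

Every vertex of G appears in some bag (union = {a, b, c, d, e}); every edge is covered by a bag; and for each vertex v the set of bags containing v is connected in the bag tree. The decomposition is therefore valid. The largest bag has 3 vertices, so the width is 2.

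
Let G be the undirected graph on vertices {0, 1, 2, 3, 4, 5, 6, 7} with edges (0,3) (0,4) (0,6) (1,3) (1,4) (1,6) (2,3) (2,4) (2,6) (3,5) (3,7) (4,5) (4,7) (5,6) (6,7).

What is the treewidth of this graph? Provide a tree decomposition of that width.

Each bag holds 4 vertices, so the decomposition has width 3, which upper-bounds the treewidth. For the lower bound: the 4 vertex sets {3,7}, {1,6}, {4}, {0} are disjoint, each induces a connected subgraph, and every pair is joined by at least one edge of G. Contracting each set to a single vertex therefore yields K_{4} as a minor, and since treewidth is minor-monotone, tw(G) ≥ tw(K_{4}) = 3. The upper and lower bounds meet at 3, so that is the treewidth.

Treewidth 3.
One optimal decomposition is:
Bags: B1 = {3, 4, 6, 7}  B2 = {1, 3, 4, 6}  B3 = {0, 3, 4, 6}  B4 = {2, 3, 4, 6}  B5 = {3, 4, 5, 6}
Tree: B1–B2, B2–B3, B3–B4, B4–B5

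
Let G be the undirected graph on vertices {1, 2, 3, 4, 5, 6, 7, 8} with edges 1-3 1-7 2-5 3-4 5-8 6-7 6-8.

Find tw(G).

1

A width-1 tree decomposition is:
Bags: B1 = {2, 5}  B2 = {5, 8}  B3 = {6, 8}  B4 = {6, 7}  B5 = {1, 7}  B6 = {1, 3}  B7 = {3, 4}
Tree: B1–B2, B2–B3, B3–B4, B4–B5, B5–B6, B6–B7
Every bag has size at most 2, so the width is 2 − 1 = 1 and tw(G) ≤ 1. Any graph with an edge has treewidth ≥ 1, and G has the edge 2–5. The upper and lower bounds meet at 1, so that is the treewidth.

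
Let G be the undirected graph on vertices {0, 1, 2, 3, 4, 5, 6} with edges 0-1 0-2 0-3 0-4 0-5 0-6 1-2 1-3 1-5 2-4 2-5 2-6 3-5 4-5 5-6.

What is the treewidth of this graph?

A width-3 tree decomposition is:
Bags: B1 = {0, 1, 2, 5}  B2 = {0, 1, 3, 5}  B3 = {0, 2, 5, 6}  B4 = {0, 2, 4, 5}
Tree: B1–B2, B1–B3, B3–B4
Every bag has size at most 4, so the width is 4 − 1 = 3 and tw(G) ≤ 3. Conversely, {0, 1, 2, 5} is a clique of size 4, and the vertices of any clique must share a bag in every tree decomposition; so some bag has ≥ 4 vertices and tw(G) ≥ 3. Hence tw(G) = 3 exactly.

3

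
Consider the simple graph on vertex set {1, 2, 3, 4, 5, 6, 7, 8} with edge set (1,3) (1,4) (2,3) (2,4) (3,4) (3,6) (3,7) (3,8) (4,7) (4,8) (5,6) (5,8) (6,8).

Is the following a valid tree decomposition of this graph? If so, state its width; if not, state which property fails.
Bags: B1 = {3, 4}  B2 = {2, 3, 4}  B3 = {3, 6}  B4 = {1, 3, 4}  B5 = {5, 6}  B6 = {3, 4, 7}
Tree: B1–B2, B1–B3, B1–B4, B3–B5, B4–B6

No — vertex 8 appears in no bag.

A tree decomposition must satisfy three properties: every vertex lies in some bag; for every edge, both endpoints lie together in some bag; and for every vertex, the bags containing it form a connected subtree. Here vertex 8 appears in no bag, so the decomposition is invalid.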